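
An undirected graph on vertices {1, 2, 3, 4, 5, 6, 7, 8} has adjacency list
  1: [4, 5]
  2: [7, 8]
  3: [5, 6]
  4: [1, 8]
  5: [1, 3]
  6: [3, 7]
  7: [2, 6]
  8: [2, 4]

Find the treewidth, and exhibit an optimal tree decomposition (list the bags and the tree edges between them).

The largest bag has 3 vertices, giving width 2; this decomposition certifies tw(G) ≤ 2. The edges 5–1–4–8–2–7–6–3–5 form a cycle, so G is not a tree and its treewidth is at least 2. Hence tw(G) = 2 exactly.

Treewidth 2.
One such decomposition:
Bags: B1 = {1, 4, 5}  B2 = {4, 5, 8}  B3 = {2, 5, 8}  B4 = {2, 5, 7}  B5 = {5, 6, 7}  B6 = {3, 5, 6}
Tree: B1–B2, B2–B3, B3–B4, B4–B5, B5–B6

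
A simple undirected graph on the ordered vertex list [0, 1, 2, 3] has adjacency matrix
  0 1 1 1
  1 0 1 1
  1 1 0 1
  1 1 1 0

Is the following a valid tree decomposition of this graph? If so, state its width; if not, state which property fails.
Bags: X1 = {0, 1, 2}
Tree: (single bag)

No — vertex 3 appears in no bag.

A tree decomposition must satisfy three properties: every vertex lies in some bag; for every edge, both endpoints lie together in some bag; and for every vertex, the bags containing it form a connected subtree. Here vertex 3 appears in no bag, so the decomposition is invalid.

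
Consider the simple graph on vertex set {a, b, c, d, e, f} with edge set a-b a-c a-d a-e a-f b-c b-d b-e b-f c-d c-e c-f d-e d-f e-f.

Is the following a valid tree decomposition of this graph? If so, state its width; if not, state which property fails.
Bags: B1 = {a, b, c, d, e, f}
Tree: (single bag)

Checking the three conditions: (i) the bags cover all of {a, b, c, d, e, f}; (ii) for each edge, some bag contains both endpoints; (iii) the bags containing any fixed vertex form a subtree. All hold, so the decomposition is valid with width 6 − 1 = 5.

Yes; width 5.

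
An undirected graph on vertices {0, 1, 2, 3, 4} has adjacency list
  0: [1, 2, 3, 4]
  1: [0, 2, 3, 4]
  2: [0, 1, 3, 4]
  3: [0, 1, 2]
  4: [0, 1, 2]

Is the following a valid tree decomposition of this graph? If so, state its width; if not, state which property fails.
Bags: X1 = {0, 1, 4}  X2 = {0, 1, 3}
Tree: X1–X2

A tree decomposition must satisfy three properties: every vertex lies in some bag; for every edge, both endpoints lie together in some bag; and for every vertex, the bags containing it form a connected subtree. Here vertex 2 appears in no bag, so the decomposition is invalid.

No — vertex 2 appears in no bag.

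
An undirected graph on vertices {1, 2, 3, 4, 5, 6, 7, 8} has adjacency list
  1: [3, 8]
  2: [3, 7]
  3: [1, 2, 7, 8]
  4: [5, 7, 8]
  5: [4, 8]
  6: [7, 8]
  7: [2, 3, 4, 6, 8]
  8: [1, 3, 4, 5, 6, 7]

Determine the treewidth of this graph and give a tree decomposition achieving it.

The largest bag has 3 vertices, giving width 2; this decomposition certifies tw(G) ≤ 2. Conversely, {1, 3, 8} is a clique of size 3, and the vertices of any clique must share a bag in every tree decomposition; so some bag has ≥ 3 vertices and tw(G) ≥ 2. Therefore the treewidth is 2.

Treewidth 2.
One optimal decomposition is:
Bags: B1 = {2, 3, 7}  B2 = {3, 7, 8}  B3 = {4, 7, 8}  B4 = {4, 5, 8}  B5 = {6, 7, 8}  B6 = {1, 3, 8}
Tree: B1–B2, B2–B3, B3–B4, B3–B5, B2–B6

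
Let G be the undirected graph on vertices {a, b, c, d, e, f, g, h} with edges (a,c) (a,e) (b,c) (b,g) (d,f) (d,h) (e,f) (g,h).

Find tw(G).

2

A width-2 tree decomposition is:
Bags: B1 = {a, c, e}  B2 = {b, c, e}  B3 = {b, e, g}  B4 = {e, g, h}  B5 = {d, e, h}  B6 = {d, e, f}
Tree: B1–B2, B2–B3, B3–B4, B4–B5, B5–B6
Every bag has size at most 3, so the width is 3 − 1 = 2 and tw(G) ≤ 2. For the lower bound, G contains the cycle e–a–c–b–g–h–d–f–e, so G is not a forest; only forests have treewidth ≤ 1, hence tw(G) ≥ 2. The upper and lower bounds meet at 2, so that is the treewidth.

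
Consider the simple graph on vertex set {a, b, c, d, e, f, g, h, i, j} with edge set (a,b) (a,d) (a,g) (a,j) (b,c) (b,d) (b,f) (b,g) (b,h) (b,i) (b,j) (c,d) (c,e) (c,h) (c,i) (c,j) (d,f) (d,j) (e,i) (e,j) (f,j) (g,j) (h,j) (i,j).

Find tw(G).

A width-3 tree decomposition is:
Bags: B1 = {b, c, d, j}  B2 = {b, d, f, j}  B3 = {b, c, h, j}  B4 = {b, c, i, j}  B5 = {a, b, d, j}  B6 = {a, b, g, j}  B7 = {c, e, i, j}
Tree: B1–B2, B1–B3, B3–B4, B1–B5, B5–B6, B4–B7
The largest bag has 4 vertices, giving width 3; this decomposition certifies tw(G) ≤ 3. For the lower bound, the 4 vertices {c, e, i, j} are pairwise adjacent, and any tree decomposition puts a clique entirely inside one bag — forcing width ≥ 3. Therefore the treewidth is 3.

3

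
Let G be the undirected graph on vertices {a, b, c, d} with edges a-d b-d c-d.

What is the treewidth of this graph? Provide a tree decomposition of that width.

The largest bag has 2 vertices, giving width 1; this decomposition certifies tw(G) ≤ 1. G has an edge, so its treewidth is at least 1. The upper and lower bounds meet at 1, so that is the treewidth.

Treewidth 1.
Bags: B1 = {c, d}  B2 = {a, d}  B3 = {b, d}
Tree: B1–B2, B1–B3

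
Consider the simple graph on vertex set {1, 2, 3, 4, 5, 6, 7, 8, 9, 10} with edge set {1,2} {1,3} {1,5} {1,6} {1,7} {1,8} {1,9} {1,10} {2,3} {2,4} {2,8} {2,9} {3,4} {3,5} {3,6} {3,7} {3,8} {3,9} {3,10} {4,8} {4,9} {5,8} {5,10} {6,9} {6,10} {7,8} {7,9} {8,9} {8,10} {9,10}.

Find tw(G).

A width-4 tree decomposition is:
Bags: B1 = {1, 3, 8, 9, 10}  B2 = {1, 2, 3, 8, 9}  B3 = {2, 3, 4, 8, 9}  B4 = {1, 3, 7, 8, 9}  B5 = {1, 3, 5, 8, 10}  B6 = {1, 3, 6, 9, 10}
Tree: B1–B2, B2–B3, B2–B4, B1–B5, B1–B6
The largest bag has 5 vertices, giving width 4; this decomposition certifies tw(G) ≤ 4. For the lower bound, the 5 vertices {1, 2, 3, 8, 9} are pairwise adjacent, and any tree decomposition puts a clique entirely inside one bag — forcing width ≥ 4. Hence tw(G) = 4 exactly.

4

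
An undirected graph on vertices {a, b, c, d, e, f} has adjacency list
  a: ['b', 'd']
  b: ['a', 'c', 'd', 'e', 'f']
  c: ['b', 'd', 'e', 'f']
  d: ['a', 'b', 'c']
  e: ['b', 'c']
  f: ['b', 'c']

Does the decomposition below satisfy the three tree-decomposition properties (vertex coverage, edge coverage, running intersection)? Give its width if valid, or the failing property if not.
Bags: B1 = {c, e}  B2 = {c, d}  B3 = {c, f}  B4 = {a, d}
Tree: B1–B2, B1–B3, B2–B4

No — vertex b appears in no bag.

A tree decomposition must satisfy three properties: every vertex lies in some bag; for every edge, both endpoints lie together in some bag; and for every vertex, the bags containing it form a connected subtree. Here vertex b appears in no bag, so the decomposition is invalid.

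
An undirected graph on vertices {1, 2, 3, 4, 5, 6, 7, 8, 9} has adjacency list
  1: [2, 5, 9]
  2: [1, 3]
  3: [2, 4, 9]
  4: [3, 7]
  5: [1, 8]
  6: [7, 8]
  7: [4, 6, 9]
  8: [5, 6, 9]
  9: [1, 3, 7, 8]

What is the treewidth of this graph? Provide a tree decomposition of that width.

The largest bag has 4 vertices, giving width 3; this decomposition certifies tw(G) ≤ 3. For the lower bound: the 4 vertex sets {5,6,8}, {7}, {9}, {1,2,3,4} are disjoint, each induces a connected subgraph, and every pair is joined by at least one edge of G. Contracting each set to a single vertex therefore yields K_{4} as a minor, and since treewidth is minor-monotone, tw(G) ≥ tw(K_{4}) = 3. Combining the bounds, tw(G) = 3.

Treewidth 3.
One such decomposition:
Bags: B1 = {5, 6, 7, 8}  B2 = {5, 7, 8, 9}  B3 = {1, 5, 7, 9}  B4 = {1, 4, 7, 9}  B5 = {1, 3, 4, 9}  B6 = {1, 2, 3, 4}
Tree: B1–B2, B2–B3, B3–B4, B4–B5, B5–B6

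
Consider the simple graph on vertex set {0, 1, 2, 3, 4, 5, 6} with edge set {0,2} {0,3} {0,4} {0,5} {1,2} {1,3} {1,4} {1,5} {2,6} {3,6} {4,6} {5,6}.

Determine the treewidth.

3

A width-3 tree decomposition is:
Bags: B1 = {0, 1, 5, 6}  B2 = {0, 1, 3, 6}  B3 = {0, 1, 2, 6}  B4 = {0, 1, 4, 6}
Tree: B1–B2, B2–B3, B3–B4
Each bag holds 4 vertices, so the decomposition has width 3, which upper-bounds the treewidth. For the lower bound: the 4 vertex sets {0,5}, {3,6}, {1}, {2} are disjoint, each induces a connected subgraph, and every pair is joined by at least one edge of G. Contracting each set to a single vertex therefore yields K_{4} as a minor, and since treewidth is minor-monotone, tw(G) ≥ tw(K_{4}) = 3. Combining the bounds, tw(G) = 3.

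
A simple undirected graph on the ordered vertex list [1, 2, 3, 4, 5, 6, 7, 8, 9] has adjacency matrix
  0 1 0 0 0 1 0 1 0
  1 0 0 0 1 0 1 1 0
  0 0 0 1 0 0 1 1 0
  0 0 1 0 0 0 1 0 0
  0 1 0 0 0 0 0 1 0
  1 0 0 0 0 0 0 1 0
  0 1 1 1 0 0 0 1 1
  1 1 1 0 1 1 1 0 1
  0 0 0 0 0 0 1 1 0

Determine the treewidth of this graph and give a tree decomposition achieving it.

Treewidth 2.
One optimal decomposition is:
Bags: B1 = {1, 6, 8}  B2 = {1, 2, 8}  B3 = {2, 7, 8}  B4 = {3, 7, 8}  B5 = {3, 4, 7}  B6 = {7, 8, 9}  B7 = {2, 5, 8}
Tree: B1–B2, B2–B3, B3–B4, B4–B5, B3–B6, B3–B7

Each bag holds 3 vertices, so the decomposition has width 2, which upper-bounds the treewidth. For the lower bound, the 3 vertices {7, 8, 9} are pairwise adjacent, and any tree decomposition puts a clique entirely inside one bag — forcing width ≥ 2. Combining the bounds, tw(G) = 2.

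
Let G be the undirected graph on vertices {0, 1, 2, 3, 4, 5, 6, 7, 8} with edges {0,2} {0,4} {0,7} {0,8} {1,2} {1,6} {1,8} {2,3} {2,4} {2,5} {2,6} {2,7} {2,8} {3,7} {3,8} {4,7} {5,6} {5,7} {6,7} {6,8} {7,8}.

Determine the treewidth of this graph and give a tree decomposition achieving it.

The largest bag has 4 vertices, giving width 3; this decomposition certifies tw(G) ≤ 3. For the lower bound, the 4 vertices {1, 2, 6, 8} are pairwise adjacent, and any tree decomposition puts a clique entirely inside one bag — forcing width ≥ 3. Hence tw(G) = 3 exactly.

Treewidth 3.
One optimal decomposition is:
Bags: B1 = {1, 2, 6, 8}  B2 = {2, 6, 7, 8}  B3 = {2, 3, 7, 8}  B4 = {0, 2, 7, 8}  B5 = {2, 5, 6, 7}  B6 = {0, 2, 4, 7}
Tree: B1–B2, B2–B3, B3–B4, B2–B5, B4–B6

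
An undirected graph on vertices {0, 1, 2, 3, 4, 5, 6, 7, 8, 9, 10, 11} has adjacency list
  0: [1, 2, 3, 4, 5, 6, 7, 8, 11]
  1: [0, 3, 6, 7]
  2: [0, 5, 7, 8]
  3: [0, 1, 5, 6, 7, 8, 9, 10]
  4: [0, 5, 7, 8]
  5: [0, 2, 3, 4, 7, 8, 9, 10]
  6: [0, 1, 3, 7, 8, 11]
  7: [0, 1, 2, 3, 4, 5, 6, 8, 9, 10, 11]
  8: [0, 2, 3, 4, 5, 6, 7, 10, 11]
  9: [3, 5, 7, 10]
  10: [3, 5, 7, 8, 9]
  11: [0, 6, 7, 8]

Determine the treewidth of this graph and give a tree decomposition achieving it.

Treewidth 4.
One optimal decomposition is:
Bags: B1 = {0, 3, 6, 7, 8}  B2 = {0, 1, 3, 6, 7}  B3 = {0, 3, 5, 7, 8}  B4 = {0, 6, 7, 8, 11}  B5 = {3, 5, 7, 8, 10}  B6 = {0, 2, 5, 7, 8}  B7 = {0, 4, 5, 7, 8}  B8 = {3, 5, 7, 9, 10}
Tree: B1–B2, B1–B3, B1–B4, B3–B5, B3–B6, B3–B7, B5–B8

The largest bag has 5 vertices, giving width 4; this decomposition certifies tw(G) ≤ 4. On the other hand G contains the 5-clique {0, 6, 7, 8, 11}. A clique must lie in a single bag of any decomposition, so no decomposition can have width below 4. Hence tw(G) = 4 exactly.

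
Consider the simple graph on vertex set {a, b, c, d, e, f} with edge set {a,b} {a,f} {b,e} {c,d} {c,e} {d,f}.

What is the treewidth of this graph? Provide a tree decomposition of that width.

Every bag has size at most 3, so the width is 3 − 1 = 2 and tw(G) ≤ 2. The edges d–c–e–b–a–f–d form a cycle, so G is not a tree and its treewidth is at least 2. Combining the bounds, tw(G) = 2.

Treewidth 2.
Bags: B1 = {c, d, e}  B2 = {b, d, e}  B3 = {a, b, d}  B4 = {a, d, f}
Tree: B1–B2, B2–B3, B3–B4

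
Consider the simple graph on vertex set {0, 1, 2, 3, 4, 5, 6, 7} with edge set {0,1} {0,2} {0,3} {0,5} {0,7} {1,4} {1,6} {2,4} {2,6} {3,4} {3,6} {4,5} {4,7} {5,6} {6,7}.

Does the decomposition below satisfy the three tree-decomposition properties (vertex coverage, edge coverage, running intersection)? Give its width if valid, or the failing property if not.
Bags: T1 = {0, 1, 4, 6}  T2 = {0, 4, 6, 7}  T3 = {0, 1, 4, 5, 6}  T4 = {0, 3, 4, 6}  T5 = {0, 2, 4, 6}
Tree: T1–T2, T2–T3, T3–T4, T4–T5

A tree decomposition must satisfy three properties: every vertex lies in some bag; for every edge, both endpoints lie together in some bag; and for every vertex, the bags containing it form a connected subtree. Here bags containing vertex 1 are not connected in the tree, so the decomposition is invalid.

No — bags containing vertex 1 are not connected in the tree.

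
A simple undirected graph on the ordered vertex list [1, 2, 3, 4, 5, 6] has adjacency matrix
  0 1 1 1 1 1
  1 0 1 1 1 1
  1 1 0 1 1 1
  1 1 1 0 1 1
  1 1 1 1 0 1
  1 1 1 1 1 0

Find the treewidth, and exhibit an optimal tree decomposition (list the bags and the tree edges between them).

Treewidth 5.
One optimal decomposition is:
Bags: B1 = {1, 2, 3, 4, 5, 6}
Tree: (single bag)

With just one bag of size 6, the width is 6 − 1 = 5, so tw(G) ≤ 5. On the other hand G contains the 6-clique {1, 2, 3, 4, 5, 6}. A clique must lie in a single bag of any decomposition, so no decomposition can have width below 5. The upper and lower bounds meet at 5, so that is the treewidth.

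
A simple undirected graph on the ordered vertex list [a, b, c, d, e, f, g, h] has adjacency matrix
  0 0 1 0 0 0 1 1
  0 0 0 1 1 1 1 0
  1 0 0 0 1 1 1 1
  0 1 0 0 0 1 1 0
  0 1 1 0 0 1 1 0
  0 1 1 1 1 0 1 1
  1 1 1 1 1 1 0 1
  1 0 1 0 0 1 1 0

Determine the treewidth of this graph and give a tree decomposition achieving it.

Treewidth 3.
One optimal decomposition is:
Bags: B1 = {c, e, f, g}  B2 = {c, f, g, h}  B3 = {b, e, f, g}  B4 = {b, d, f, g}  B5 = {a, c, g, h}
Tree: B1–B2, B1–B3, B3–B4, B2–B5

Every bag has size at most 4, so the width is 4 − 1 = 3 and tw(G) ≤ 3. On the other hand G contains the 4-clique {a, c, g, h}. A clique must lie in a single bag of any decomposition, so no decomposition can have width below 3. The upper and lower bounds meet at 3, so that is the treewidth.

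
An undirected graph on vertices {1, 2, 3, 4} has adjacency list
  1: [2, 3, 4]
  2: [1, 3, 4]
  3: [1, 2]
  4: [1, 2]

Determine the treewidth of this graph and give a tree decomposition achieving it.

Each bag holds 3 vertices, so the decomposition has width 2, which upper-bounds the treewidth. On the other hand G contains the 3-clique {1, 2, 3}. A clique must lie in a single bag of any decomposition, so no decomposition can have width below 2. The upper and lower bounds meet at 2, so that is the treewidth.

Treewidth 2.
One such decomposition:
Bags: B1 = {1, 2, 3}  B2 = {1, 2, 4}
Tree: B1–B2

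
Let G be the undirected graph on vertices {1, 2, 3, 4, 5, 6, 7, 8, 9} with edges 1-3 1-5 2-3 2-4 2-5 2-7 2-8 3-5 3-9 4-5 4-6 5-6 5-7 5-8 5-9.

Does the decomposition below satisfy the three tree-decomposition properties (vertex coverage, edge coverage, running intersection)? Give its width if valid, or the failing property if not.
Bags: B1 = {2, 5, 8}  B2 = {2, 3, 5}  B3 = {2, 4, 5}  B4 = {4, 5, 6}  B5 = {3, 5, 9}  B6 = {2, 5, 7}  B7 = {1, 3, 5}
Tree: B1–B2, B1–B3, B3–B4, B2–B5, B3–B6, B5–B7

Yes; width 2.

Vertex coverage: the bags together contain {1, 2, 3, 4, 5, 6, 7, 8, 9}, the full vertex set. Edge coverage: each edge of G has both endpoints in at least one bag. Running intersection: for every vertex, the bags containing it form a connected subtree. All three properties hold, so this is a valid tree decomposition of width max|bag| − 1 = 2, and hence tw(G) ≤ 2.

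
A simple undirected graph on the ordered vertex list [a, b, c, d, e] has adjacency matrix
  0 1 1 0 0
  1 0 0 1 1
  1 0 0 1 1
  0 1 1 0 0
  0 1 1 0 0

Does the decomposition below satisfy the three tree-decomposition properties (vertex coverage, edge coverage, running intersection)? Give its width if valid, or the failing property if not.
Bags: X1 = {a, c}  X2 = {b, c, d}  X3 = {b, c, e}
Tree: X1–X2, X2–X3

A tree decomposition must satisfy three properties: every vertex lies in some bag; for every edge, both endpoints lie together in some bag; and for every vertex, the bags containing it form a connected subtree. Here edge (b,a) lies in no bag, so the decomposition is invalid.

No — edge (b,a) lies in no bag.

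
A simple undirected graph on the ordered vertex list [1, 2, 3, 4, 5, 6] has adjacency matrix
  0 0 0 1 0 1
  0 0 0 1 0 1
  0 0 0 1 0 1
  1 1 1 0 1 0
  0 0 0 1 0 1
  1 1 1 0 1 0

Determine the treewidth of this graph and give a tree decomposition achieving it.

Each bag holds 3 vertices, so the decomposition has width 2, which upper-bounds the treewidth. For the lower bound, G contains the cycle 6–3–4–5–6, so G is not a forest; only forests have treewidth ≤ 1, hence tw(G) ≥ 2. The upper and lower bounds meet at 2, so that is the treewidth.

Treewidth 2.
One optimal decomposition is:
Bags: B1 = {3, 4, 6}  B2 = {4, 5, 6}  B3 = {1, 4, 6}  B4 = {2, 4, 6}
Tree: B1–B2, B2–B3, B3–B4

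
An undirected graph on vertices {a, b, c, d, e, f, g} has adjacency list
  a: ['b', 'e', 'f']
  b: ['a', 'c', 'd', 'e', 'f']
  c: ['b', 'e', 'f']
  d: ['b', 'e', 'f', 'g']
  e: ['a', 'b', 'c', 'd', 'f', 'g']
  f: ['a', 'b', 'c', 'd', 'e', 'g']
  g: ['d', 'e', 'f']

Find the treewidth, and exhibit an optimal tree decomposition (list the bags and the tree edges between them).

The largest bag has 4 vertices, giving width 3; this decomposition certifies tw(G) ≤ 3. On the other hand G contains the 4-clique {d, e, f, g}. A clique must lie in a single bag of any decomposition, so no decomposition can have width below 3. Therefore the treewidth is 3.

Treewidth 3.
One such decomposition:
Bags: B1 = {b, c, e, f}  B2 = {b, d, e, f}  B3 = {d, e, f, g}  B4 = {a, b, e, f}
Tree: B1–B2, B2–B3, B2–B4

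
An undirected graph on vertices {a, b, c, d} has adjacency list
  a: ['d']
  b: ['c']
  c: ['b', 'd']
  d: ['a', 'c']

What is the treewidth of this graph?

A width-1 tree decomposition is:
Bags: B1 = {a, d}  B2 = {c, d}  B3 = {b, c}
Tree: B1–B2, B2–B3
Each bag holds 2 vertices, so the decomposition has width 1, which upper-bounds the treewidth. Any graph with an edge has treewidth ≥ 1, and G has the edge a–d. Combining the bounds, tw(G) = 1.

1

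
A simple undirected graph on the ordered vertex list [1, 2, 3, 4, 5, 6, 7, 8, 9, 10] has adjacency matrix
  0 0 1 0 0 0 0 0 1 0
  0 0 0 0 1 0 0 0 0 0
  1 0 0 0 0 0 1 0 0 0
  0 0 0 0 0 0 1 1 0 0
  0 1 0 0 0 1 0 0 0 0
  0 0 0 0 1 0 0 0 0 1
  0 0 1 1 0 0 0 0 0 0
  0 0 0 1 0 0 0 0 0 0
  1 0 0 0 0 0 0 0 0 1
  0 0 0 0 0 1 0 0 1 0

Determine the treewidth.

A width-1 tree decomposition is:
Bags: B1 = {2, 5}  B2 = {5, 6}  B3 = {6, 10}  B4 = {9, 10}  B5 = {1, 9}  B6 = {1, 3}  B7 = {3, 7}  B8 = {4, 7}  B9 = {4, 8}
Tree: B1–B2, B2–B3, B3–B4, B4–B5, B5–B6, B6–B7, B7–B8, B8–B9
Every bag has size at most 2, so the width is 2 − 1 = 1 and tw(G) ≤ 1. Since G has at least one edge (e.g. 2–5), it is not an edgeless graph, so tw(G) ≥ 1. Hence tw(G) = 1 exactly.

1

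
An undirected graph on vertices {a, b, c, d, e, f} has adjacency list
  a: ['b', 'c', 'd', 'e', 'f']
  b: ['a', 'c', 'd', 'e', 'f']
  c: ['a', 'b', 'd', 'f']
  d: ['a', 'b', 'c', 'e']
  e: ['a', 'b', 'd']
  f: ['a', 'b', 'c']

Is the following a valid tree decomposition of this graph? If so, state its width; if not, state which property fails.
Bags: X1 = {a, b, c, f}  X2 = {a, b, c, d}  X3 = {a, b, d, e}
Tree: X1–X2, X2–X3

Every vertex of G appears in some bag (union = {a, b, c, d, e, f}); every edge is covered by a bag; and for each vertex v the set of bags containing v is connected in the bag tree. The decomposition is therefore valid. The largest bag has 4 vertices, so the width is 3.

Yes; width 3.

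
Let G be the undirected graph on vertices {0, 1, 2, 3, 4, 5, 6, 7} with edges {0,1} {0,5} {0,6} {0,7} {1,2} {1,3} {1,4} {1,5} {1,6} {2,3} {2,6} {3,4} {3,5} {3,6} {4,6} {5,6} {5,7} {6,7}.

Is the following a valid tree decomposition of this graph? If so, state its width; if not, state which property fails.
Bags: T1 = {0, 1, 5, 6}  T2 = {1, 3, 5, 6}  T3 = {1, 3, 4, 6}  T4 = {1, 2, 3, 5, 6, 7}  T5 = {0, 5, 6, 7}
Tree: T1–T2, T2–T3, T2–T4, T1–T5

No — bags containing vertex 7 are not connected in the tree.

A tree decomposition must satisfy three properties: every vertex lies in some bag; for every edge, both endpoints lie together in some bag; and for every vertex, the bags containing it form a connected subtree. Here bags containing vertex 7 are not connected in the tree, so the decomposition is invalid.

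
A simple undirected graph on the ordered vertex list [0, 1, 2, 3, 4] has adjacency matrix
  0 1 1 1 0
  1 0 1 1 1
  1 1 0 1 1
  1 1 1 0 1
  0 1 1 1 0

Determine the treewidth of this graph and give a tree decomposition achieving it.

Every bag has size at most 4, so the width is 4 − 1 = 3 and tw(G) ≤ 3. Conversely, {0, 1, 2, 3} is a clique of size 4, and the vertices of any clique must share a bag in every tree decomposition; so some bag has ≥ 4 vertices and tw(G) ≥ 3. Therefore the treewidth is 3.

Treewidth 3.
Bags: B1 = {1, 2, 3, 4}  B2 = {0, 1, 2, 3}
Tree: B1–B2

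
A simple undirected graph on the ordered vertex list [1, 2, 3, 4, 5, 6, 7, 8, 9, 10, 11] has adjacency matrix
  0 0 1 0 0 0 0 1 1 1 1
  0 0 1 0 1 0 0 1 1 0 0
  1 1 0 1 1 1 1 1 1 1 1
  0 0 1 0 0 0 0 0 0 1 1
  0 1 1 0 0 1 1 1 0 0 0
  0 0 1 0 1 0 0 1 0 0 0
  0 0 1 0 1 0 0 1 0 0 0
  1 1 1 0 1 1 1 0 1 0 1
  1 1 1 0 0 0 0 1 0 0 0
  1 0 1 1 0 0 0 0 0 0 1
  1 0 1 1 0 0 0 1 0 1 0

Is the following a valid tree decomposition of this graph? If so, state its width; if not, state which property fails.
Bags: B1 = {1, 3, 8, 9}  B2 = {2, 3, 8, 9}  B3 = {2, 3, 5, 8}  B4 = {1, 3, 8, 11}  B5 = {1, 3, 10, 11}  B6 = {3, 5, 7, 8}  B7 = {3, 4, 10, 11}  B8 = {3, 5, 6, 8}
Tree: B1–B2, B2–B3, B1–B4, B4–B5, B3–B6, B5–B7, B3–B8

Yes; width 3.

Checking the three conditions: (i) the bags cover all of {1, 2, 3, 4, 5, 6, 7, 8, 9, 10, 11}; (ii) for each edge, some bag contains both endpoints; (iii) the bags containing any fixed vertex form a subtree. All hold, so the decomposition is valid with width 4 − 1 = 3.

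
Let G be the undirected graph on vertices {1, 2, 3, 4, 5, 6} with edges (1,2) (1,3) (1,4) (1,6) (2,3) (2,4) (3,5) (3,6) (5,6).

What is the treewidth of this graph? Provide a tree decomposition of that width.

Treewidth 2.
Bags: B1 = {3, 5, 6}  B2 = {1, 3, 6}  B3 = {1, 2, 3}  B4 = {1, 2, 4}
Tree: B1–B2, B2–B3, B3–B4

Each bag holds 3 vertices, so the decomposition has width 2, which upper-bounds the treewidth. For the lower bound, the 3 vertices {1, 2, 3} are pairwise adjacent, and any tree decomposition puts a clique entirely inside one bag — forcing width ≥ 2. Combining the bounds, tw(G) = 2.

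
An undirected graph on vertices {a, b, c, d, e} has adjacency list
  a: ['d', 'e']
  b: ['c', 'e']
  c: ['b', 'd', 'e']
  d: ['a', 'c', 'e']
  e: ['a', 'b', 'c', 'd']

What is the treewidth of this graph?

2

A width-2 tree decomposition is:
Bags: B1 = {c, d, e}  B2 = {a, d, e}  B3 = {b, c, e}
Tree: B1–B2, B1–B3
Every bag has size at most 3, so the width is 3 − 1 = 2 and tw(G) ≤ 2. For the lower bound, the 3 vertices {c, d, e} are pairwise adjacent, and any tree decomposition puts a clique entirely inside one bag — forcing width ≥ 2. Hence tw(G) = 2 exactly.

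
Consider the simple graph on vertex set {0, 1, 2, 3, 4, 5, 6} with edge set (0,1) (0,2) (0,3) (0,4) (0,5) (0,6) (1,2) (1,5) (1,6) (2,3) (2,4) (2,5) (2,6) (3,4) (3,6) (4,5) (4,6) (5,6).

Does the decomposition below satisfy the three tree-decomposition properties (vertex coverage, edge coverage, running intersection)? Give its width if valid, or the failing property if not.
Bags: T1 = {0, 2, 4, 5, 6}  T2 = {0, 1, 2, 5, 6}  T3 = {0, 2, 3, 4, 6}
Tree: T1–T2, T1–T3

Every vertex of G appears in some bag (union = {0, 1, 2, 3, 4, 5, 6}); every edge is covered by a bag; and for each vertex v the set of bags containing v is connected in the bag tree. The decomposition is therefore valid. The largest bag has 5 vertices, so the width is 4.

Yes; width 4.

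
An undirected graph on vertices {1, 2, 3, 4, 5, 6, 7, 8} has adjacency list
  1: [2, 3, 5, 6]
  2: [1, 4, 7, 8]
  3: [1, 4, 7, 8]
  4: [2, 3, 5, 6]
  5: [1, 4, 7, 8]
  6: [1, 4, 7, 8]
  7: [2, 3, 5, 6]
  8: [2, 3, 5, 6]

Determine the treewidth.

4

A width-4 tree decomposition is:
Bags: B1 = {1, 4, 5, 7, 8}  B2 = {1, 3, 4, 7, 8}  B3 = {1, 4, 6, 7, 8}  B4 = {1, 2, 4, 7, 8}
Tree: B1–B2, B2–B3, B3–B4
The largest bag has 5 vertices, giving width 4; this decomposition certifies tw(G) ≤ 4. For the lower bound: the 5 vertex sets {5,8}, {3,7}, {1,6}, {4}, {2} are disjoint, each induces a connected subgraph, and every pair is joined by at least one edge of G. Contracting each set to a single vertex therefore yields K_{5} as a minor, and since treewidth is minor-monotone, tw(G) ≥ tw(K_{5}) = 4. Therefore the treewidth is 4.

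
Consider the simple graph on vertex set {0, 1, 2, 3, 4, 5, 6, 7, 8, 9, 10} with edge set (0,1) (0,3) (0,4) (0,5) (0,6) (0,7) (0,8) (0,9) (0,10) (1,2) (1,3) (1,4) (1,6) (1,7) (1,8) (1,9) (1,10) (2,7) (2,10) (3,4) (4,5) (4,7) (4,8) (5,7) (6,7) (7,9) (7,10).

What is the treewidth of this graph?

3

A width-3 tree decomposition is:
Bags: B1 = {0, 1, 4, 7}  B2 = {0, 1, 3, 4}  B3 = {0, 1, 7, 10}  B4 = {0, 1, 6, 7}  B5 = {0, 1, 4, 8}  B6 = {0, 4, 5, 7}  B7 = {0, 1, 7, 9}  B8 = {1, 2, 7, 10}
Tree: B1–B2, B1–B3, B1–B4, B1–B5, B1–B6, B1–B7, B3–B8
Every bag has size at most 4, so the width is 4 − 1 = 3 and tw(G) ≤ 3. Conversely, {0, 1, 4, 8} is a clique of size 4, and the vertices of any clique must share a bag in every tree decomposition; so some bag has ≥ 4 vertices and tw(G) ≥ 3. Hence tw(G) = 3 exactly.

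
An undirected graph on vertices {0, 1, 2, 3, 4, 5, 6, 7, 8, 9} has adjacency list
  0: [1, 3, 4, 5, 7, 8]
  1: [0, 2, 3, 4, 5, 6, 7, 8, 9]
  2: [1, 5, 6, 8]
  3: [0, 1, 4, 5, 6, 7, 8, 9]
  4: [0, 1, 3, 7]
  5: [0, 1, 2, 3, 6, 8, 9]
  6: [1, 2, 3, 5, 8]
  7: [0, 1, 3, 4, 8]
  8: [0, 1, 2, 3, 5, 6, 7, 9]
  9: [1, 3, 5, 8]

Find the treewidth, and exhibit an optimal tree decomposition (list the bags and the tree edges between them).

Treewidth 4.
One optimal decomposition is:
Bags: B1 = {0, 1, 3, 5, 8}  B2 = {0, 1, 3, 7, 8}  B3 = {1, 3, 5, 6, 8}  B4 = {1, 3, 5, 8, 9}  B5 = {1, 2, 5, 6, 8}  B6 = {0, 1, 3, 4, 7}
Tree: B1–B2, B1–B3, B3–B4, B3–B5, B2–B6

The largest bag has 5 vertices, giving width 4; this decomposition certifies tw(G) ≤ 4. On the other hand G contains the 5-clique {1, 2, 5, 6, 8}. A clique must lie in a single bag of any decomposition, so no decomposition can have width below 4. Combining the bounds, tw(G) = 4.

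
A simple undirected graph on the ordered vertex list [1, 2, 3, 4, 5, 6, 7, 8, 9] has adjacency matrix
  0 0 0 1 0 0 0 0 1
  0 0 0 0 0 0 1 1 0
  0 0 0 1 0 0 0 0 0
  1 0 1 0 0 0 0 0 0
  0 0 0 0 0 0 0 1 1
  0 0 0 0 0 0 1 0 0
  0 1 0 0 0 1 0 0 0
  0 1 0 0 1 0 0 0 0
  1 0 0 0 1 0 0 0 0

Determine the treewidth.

A width-1 tree decomposition is:
Bags: B1 = {6, 7}  B2 = {2, 7}  B3 = {2, 8}  B4 = {5, 8}  B5 = {5, 9}  B6 = {1, 9}  B7 = {1, 4}  B8 = {3, 4}
Tree: B1–B2, B2–B3, B3–B4, B4–B5, B5–B6, B6–B7, B7–B8
Every bag has size at most 2, so the width is 2 − 1 = 1 and tw(G) ≤ 1. G has an edge, so its treewidth is at least 1. Hence tw(G) = 1 exactly.

1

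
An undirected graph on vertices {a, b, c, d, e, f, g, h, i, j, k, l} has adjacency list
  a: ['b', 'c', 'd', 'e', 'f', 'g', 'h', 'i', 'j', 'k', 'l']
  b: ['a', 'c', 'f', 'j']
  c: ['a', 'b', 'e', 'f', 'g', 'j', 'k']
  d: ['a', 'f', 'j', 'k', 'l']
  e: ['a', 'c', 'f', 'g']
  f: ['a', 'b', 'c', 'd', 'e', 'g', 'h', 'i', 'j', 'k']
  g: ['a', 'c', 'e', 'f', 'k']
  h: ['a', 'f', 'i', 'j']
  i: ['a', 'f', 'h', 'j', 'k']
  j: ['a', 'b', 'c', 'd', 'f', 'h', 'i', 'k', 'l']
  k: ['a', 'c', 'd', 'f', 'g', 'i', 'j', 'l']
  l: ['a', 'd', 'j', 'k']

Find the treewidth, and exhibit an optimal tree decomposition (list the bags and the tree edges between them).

Treewidth 4.
One optimal decomposition is:
Bags: B1 = {a, c, f, g, k}  B2 = {a, c, f, j, k}  B3 = {a, b, c, f, j}  B4 = {a, c, e, f, g}  B5 = {a, f, i, j, k}  B6 = {a, f, h, i, j}  B7 = {a, d, f, j, k}  B8 = {a, d, j, k, l}
Tree: B1–B2, B2–B3, B1–B4, B2–B5, B5–B6, B5–B7, B7–B8

Each bag holds 5 vertices, so the decomposition has width 4, which upper-bounds the treewidth. For the lower bound, the 5 vertices {a, c, e, f, g} are pairwise adjacent, and any tree decomposition puts a clique entirely inside one bag — forcing width ≥ 4. Therefore the treewidth is 4.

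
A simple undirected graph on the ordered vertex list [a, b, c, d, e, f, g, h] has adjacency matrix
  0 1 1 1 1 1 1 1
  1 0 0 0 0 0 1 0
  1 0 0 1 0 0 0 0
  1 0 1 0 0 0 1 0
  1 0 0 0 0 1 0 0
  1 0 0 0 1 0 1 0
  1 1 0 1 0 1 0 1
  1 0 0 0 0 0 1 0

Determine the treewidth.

A width-2 tree decomposition is:
Bags: B1 = {a, d, g}  B2 = {a, f, g}  B3 = {a, e, f}  B4 = {a, c, d}  B5 = {a, b, g}  B6 = {a, g, h}
Tree: B1–B2, B2–B3, B1–B4, B1–B5, B2–B6
The largest bag has 3 vertices, giving width 2; this decomposition certifies tw(G) ≤ 2. For the lower bound, the 3 vertices {a, d, g} are pairwise adjacent, and any tree decomposition puts a clique entirely inside one bag — forcing width ≥ 2. The upper and lower bounds meet at 2, so that is the treewidth.

2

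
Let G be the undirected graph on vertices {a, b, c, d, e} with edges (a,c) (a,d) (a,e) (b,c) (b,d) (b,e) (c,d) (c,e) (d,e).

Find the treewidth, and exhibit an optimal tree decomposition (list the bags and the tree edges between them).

Treewidth 3.
One optimal decomposition is:
Bags: B1 = {a, c, d, e}  B2 = {b, c, d, e}
Tree: B1–B2

Each bag holds 4 vertices, so the decomposition has width 3, which upper-bounds the treewidth. On the other hand G contains the 4-clique {a, c, d, e}. A clique must lie in a single bag of any decomposition, so no decomposition can have width below 3. Combining the bounds, tw(G) = 3.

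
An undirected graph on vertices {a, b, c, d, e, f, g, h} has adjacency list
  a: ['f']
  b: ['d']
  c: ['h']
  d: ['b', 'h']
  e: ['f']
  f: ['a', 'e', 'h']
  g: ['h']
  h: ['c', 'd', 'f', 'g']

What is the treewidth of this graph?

A width-1 tree decomposition is:
Bags: B1 = {f, h}  B2 = {e, f}  B3 = {c, h}  B4 = {a, f}  B5 = {d, h}  B6 = {b, d}  B7 = {g, h}
Tree: B1–B2, B1–B3, B2–B4, B3–B5, B5–B6, B5–B7
The largest bag has 2 vertices, giving width 1; this decomposition certifies tw(G) ≤ 1. Since G has at least one edge (e.g. h–f), it is not an edgeless graph, so tw(G) ≥ 1. Therefore the treewidth is 1.

1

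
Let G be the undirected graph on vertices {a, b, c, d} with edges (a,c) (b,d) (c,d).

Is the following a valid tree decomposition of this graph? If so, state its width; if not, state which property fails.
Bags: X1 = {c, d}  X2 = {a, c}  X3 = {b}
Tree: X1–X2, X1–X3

No — edge (d,b) lies in no bag.

A tree decomposition must satisfy three properties: every vertex lies in some bag; for every edge, both endpoints lie together in some bag; and for every vertex, the bags containing it form a connected subtree. Here edge (d,b) lies in no bag, so the decomposition is invalid.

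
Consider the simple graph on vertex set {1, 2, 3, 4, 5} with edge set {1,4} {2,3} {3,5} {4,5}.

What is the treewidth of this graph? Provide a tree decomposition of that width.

Treewidth 1.
Bags: B1 = {2, 3}  B2 = {3, 5}  B3 = {4, 5}  B4 = {1, 4}
Tree: B1–B2, B2–B3, B3–B4

Each bag holds 2 vertices, so the decomposition has width 1, which upper-bounds the treewidth. Since G has at least one edge (e.g. 2–3), it is not an edgeless graph, so tw(G) ≥ 1. Combining the bounds, tw(G) = 1.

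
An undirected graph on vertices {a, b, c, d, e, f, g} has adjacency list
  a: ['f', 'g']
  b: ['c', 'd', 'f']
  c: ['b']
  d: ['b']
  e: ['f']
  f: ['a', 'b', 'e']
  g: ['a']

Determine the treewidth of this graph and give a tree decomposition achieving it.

Every bag has size at most 2, so the width is 2 − 1 = 1 and tw(G) ≤ 1. Since G has at least one edge (e.g. g–a), it is not an edgeless graph, so tw(G) ≥ 1. Hence tw(G) = 1 exactly.

Treewidth 1.
One optimal decomposition is:
Bags: B1 = {a, g}  B2 = {a, f}  B3 = {b, f}  B4 = {b, d}  B5 = {b, c}  B6 = {e, f}
Tree: B1–B2, B2–B3, B3–B4, B3–B5, B3–B6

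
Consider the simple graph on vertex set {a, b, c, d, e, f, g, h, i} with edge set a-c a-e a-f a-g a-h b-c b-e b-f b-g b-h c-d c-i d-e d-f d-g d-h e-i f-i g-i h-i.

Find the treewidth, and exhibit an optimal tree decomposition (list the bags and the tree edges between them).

Every bag has size at most 5, so the width is 5 − 1 = 4 and tw(G) ≤ 4. For the lower bound: the 5 vertex sets {a,g}, {b,e}, {c,d}, {i}, {h} are disjoint, each induces a connected subgraph, and every pair is joined by at least one edge of G. Contracting each set to a single vertex therefore yields K_{5} as a minor, and since treewidth is minor-monotone, tw(G) ≥ tw(K_{5}) = 4. The upper and lower bounds meet at 4, so that is the treewidth.

Treewidth 4.
One optimal decomposition is:
Bags: B1 = {a, b, d, g, i}  B2 = {a, b, d, e, i}  B3 = {a, b, c, d, i}  B4 = {a, b, d, h, i}  B5 = {a, b, d, f, i}
Tree: B1–B2, B2–B3, B3–B4, B4–B5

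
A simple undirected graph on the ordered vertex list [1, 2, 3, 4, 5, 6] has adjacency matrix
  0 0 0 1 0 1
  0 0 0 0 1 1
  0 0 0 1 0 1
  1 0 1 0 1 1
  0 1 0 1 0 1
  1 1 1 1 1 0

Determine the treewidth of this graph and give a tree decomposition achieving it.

Treewidth 2.
One such decomposition:
Bags: B1 = {3, 4, 6}  B2 = {4, 5, 6}  B3 = {2, 5, 6}  B4 = {1, 4, 6}
Tree: B1–B2, B2–B3, B1–B4

Each bag holds 3 vertices, so the decomposition has width 2, which upper-bounds the treewidth. For the lower bound, the 3 vertices {2, 5, 6} are pairwise adjacent, and any tree decomposition puts a clique entirely inside one bag — forcing width ≥ 2. Combining the bounds, tw(G) = 2.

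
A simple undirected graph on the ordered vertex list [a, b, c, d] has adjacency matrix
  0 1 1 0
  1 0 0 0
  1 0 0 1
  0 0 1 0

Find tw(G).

A width-1 tree decomposition is:
Bags: B1 = {a, c}  B2 = {c, d}  B3 = {a, b}
Tree: B1–B2, B1–B3
Each bag holds 2 vertices, so the decomposition has width 1, which upper-bounds the treewidth. Any graph with an edge has treewidth ≥ 1, and G has the edge a–c. Hence tw(G) = 1 exactly.

1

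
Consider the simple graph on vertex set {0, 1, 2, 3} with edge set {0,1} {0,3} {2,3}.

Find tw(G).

A width-1 tree decomposition is:
Bags: B1 = {2, 3}  B2 = {0, 3}  B3 = {0, 1}
Tree: B1–B2, B2–B3
The largest bag has 2 vertices, giving width 1; this decomposition certifies tw(G) ≤ 1. Any graph with an edge has treewidth ≥ 1, and G has the edge 2–3. Combining the bounds, tw(G) = 1.

1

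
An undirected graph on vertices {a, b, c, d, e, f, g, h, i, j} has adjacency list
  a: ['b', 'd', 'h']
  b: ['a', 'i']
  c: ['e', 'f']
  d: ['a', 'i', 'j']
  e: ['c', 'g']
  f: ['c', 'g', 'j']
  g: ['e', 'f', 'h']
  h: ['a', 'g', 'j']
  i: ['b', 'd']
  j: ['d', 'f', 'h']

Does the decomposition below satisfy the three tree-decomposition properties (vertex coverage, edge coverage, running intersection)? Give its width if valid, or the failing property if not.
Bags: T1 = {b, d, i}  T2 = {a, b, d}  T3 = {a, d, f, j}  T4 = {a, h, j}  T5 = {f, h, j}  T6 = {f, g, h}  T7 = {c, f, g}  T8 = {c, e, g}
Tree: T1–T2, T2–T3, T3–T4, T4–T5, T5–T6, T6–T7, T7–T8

No — bags containing vertex f are not connected in the tree.

A tree decomposition must satisfy three properties: every vertex lies in some bag; for every edge, both endpoints lie together in some bag; and for every vertex, the bags containing it form a connected subtree. Here bags containing vertex f are not connected in the tree, so the decomposition is invalid.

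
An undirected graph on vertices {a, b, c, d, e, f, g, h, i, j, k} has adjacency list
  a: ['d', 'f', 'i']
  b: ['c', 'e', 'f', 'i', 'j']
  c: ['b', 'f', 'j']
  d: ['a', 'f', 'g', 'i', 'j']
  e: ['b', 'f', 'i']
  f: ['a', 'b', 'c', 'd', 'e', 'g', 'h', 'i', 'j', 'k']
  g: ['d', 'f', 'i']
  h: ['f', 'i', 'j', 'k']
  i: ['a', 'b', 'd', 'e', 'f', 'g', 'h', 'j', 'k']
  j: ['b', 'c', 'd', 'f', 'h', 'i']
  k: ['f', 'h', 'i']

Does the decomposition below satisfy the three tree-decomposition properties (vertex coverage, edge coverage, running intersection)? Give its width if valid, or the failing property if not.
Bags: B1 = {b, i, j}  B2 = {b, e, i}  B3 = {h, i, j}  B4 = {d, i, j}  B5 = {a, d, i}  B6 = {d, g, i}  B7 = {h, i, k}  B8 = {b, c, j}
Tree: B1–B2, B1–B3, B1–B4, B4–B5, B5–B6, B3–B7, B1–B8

No — vertex f appears in no bag.

A tree decomposition must satisfy three properties: every vertex lies in some bag; for every edge, both endpoints lie together in some bag; and for every vertex, the bags containing it form a connected subtree. Here vertex f appears in no bag, so the decomposition is invalid.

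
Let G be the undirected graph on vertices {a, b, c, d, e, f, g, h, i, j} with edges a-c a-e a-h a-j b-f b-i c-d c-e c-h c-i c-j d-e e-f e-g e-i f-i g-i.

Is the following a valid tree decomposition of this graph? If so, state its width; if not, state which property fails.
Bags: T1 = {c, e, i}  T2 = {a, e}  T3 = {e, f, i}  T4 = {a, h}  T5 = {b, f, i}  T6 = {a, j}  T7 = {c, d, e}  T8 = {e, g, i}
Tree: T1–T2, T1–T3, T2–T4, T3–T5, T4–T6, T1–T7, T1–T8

No — edge (c,a) lies in no bag.

A tree decomposition must satisfy three properties: every vertex lies in some bag; for every edge, both endpoints lie together in some bag; and for every vertex, the bags containing it form a connected subtree. Here edge (c,a) lies in no bag, so the decomposition is invalid.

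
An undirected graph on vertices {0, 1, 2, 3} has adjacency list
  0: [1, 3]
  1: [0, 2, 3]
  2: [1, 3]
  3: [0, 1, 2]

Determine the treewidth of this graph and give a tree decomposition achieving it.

Treewidth 2.
One such decomposition:
Bags: B1 = {1, 2, 3}  B2 = {0, 1, 3}
Tree: B1–B2

Every bag has size at most 3, so the width is 3 − 1 = 2 and tw(G) ≤ 2. For the lower bound, the 3 vertices {0, 1, 3} are pairwise adjacent, and any tree decomposition puts a clique entirely inside one bag — forcing width ≥ 2. Hence tw(G) = 2 exactly.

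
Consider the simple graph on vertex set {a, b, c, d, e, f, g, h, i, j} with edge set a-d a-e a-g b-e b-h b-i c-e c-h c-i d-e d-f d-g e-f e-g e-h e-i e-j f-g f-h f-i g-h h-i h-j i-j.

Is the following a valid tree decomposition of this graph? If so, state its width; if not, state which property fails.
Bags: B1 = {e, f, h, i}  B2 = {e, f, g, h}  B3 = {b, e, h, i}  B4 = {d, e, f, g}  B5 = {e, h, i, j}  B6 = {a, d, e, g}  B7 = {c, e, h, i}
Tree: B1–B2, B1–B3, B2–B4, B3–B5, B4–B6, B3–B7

Yes; width 3.

Checking the three conditions: (i) the bags cover all of {a, b, c, d, e, f, g, h, i, j}; (ii) for each edge, some bag contains both endpoints; (iii) the bags containing any fixed vertex form a subtree. All hold, so the decomposition is valid with width 4 − 1 = 3.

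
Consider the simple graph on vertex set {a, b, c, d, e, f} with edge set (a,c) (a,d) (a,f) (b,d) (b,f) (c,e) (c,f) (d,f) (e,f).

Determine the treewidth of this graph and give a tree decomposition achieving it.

Treewidth 2.
One optimal decomposition is:
Bags: B1 = {a, d, f}  B2 = {b, d, f}  B3 = {a, c, f}  B4 = {c, e, f}
Tree: B1–B2, B1–B3, B3–B4

The largest bag has 3 vertices, giving width 2; this decomposition certifies tw(G) ≤ 2. On the other hand G contains the 3-clique {a, d, f}. A clique must lie in a single bag of any decomposition, so no decomposition can have width below 2. The upper and lower bounds meet at 2, so that is the treewidth.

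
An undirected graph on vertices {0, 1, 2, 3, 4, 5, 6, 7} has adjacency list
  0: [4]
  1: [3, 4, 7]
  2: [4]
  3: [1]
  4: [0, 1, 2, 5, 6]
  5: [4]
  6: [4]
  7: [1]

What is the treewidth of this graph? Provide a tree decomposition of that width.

Treewidth 1.
Bags: B1 = {2, 4}  B2 = {4, 6}  B3 = {1, 4}  B4 = {1, 7}  B5 = {4, 5}  B6 = {1, 3}  B7 = {0, 4}
Tree: B1–B2, B2–B3, B3–B4, B3–B5, B4–B6, B5–B7

The largest bag has 2 vertices, giving width 1; this decomposition certifies tw(G) ≤ 1. Any graph with an edge has treewidth ≥ 1, and G has the edge 2–4. The upper and lower bounds meet at 1, so that is the treewidth.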